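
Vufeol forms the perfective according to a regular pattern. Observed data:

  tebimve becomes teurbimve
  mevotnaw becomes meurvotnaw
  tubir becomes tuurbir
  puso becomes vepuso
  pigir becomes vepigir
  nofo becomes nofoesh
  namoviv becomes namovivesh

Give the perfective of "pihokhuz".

tubir and pigir both end in -r yet inflect differently (tuurbir, vepigir), so the final letter is not what conditions the rule; the first letter is.
"pihokhuz" begins with p-. The stems beginning with p- (puso → vepuso, pigir → vepigir) add the prefix ve-.
The other patterns: stems beginning with m- or t- insert -ur- after the first vowel; stems beginning with n- add -esh.
So pihokhuz → vepihokhuz.

vepihokhuz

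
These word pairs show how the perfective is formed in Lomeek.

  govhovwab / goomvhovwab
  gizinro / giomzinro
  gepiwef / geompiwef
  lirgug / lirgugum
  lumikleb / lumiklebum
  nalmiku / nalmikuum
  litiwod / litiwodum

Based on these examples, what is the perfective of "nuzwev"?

nuzwevum

"nuzwev" begins with n-. The one such stem in the data (nalmiku → nalmikuum) adds -um, so the same rule applies.
The other pattern: stems beginning with g- insert -om- after the first vowel.
So nuzwev → nuzwevum.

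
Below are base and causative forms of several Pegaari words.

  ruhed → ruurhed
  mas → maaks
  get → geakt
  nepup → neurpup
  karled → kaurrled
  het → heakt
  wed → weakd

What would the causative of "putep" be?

ruhed and wed both end in -d yet inflect differently (ruurhed, weakd), so the final letter is not what conditions the rule; the number of vowels is.
"putep" has 2 vowels. The stems with 2 vowels (ruhed → ruurhed, nepup → neurpup, karled → kaurrled) insert -ur- after the first vowel.
The other pattern: stems with 1 vowel insert -ak- after the first vowel.
So putep → puurtep.

puurtep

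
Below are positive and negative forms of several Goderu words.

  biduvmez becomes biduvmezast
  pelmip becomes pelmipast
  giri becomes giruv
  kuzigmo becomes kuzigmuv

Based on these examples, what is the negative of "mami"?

pelmip and giri both have last vowel 'i' yet inflect differently (pelmipast, giruv), so the last vowel is not what conditions the rule; whether the stem ends in a vowel or a consonant is.
"mami" ends in a vowel. The stems ending in a vowel (giri → giruv, kuzigmo → kuzigmuv) drop the final letter and add -uv.
The other pattern: stems ending in a consonant add -ast.
So mami → mamuv.

mamuv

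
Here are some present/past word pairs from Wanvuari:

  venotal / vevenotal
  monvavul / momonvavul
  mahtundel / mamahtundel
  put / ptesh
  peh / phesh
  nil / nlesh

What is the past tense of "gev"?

gvesh

"gev" has 1 vowel. The stems with 1 vowel (peh → phesh, nil → nlesh, put → ptesh) delete the last vowel and add -esh.
So gev → gvesh.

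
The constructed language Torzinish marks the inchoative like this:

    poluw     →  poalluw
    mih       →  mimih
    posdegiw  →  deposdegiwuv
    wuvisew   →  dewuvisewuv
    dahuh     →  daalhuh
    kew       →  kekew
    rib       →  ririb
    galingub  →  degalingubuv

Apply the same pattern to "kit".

kikit

"kit" has 1 vowel. The stems with 1 vowel (mih → mimih, kew → kekew, rib → ririb) repeat the first consonant+vowel as a prefix.
So kit → kikit.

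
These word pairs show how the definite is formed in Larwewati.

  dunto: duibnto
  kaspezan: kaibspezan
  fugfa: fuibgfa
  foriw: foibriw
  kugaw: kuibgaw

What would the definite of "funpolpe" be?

Every pair shown (dunto → duibnto, kaspezan → kaibspezan, fugfa → fuibgfa, …) follows the same rule: insert -ib- after the first vowel.
So funpolpe → fuibnpolpe.

fuibnpolpe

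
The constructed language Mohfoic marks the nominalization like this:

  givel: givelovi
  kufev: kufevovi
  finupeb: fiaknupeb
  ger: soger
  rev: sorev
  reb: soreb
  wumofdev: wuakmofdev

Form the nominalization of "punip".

punipovi

"punip" has 2 vowels. The stems with 2 vowels (givel → givelovi, kufev → kufevovi) add -ovi.
So punip → punipovi.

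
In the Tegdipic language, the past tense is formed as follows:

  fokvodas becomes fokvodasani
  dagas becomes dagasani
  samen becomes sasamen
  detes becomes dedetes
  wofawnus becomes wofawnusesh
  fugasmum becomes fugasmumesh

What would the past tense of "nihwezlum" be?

fokvodas and detes both end in -s yet inflect differently (fokvodasani, dedetes), so the final letter is not what conditions the rule; the last vowel is.
"nihwezlum" has last vowel 'u'. The stems whose last vowel is 'u' (wofawnus → wofawnusesh, fugasmum → fugasmumesh) add -esh.
So nihwezlum → nihwezlumesh.

nihwezlumesh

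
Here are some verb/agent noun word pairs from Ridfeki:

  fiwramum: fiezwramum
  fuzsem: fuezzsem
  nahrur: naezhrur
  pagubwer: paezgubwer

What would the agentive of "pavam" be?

paezvam

Every pair shown (fiwramum → fiezwramum, fuzsem → fuezzsem, nahrur → naezhrur, …) follows the same rule: insert -ez- after the first vowel.
So pavam → paezvam.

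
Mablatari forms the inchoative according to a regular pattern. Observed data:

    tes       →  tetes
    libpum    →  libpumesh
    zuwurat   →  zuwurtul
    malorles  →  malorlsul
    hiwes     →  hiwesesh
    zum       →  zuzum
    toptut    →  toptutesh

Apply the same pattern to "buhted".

"buhted" has 2 vowels. The stems with 2 vowels (hiwes → hiwesesh, toptut → toptutesh, libpum → libpumesh) add -esh.
So buhted → buhtedesh.

buhtedesh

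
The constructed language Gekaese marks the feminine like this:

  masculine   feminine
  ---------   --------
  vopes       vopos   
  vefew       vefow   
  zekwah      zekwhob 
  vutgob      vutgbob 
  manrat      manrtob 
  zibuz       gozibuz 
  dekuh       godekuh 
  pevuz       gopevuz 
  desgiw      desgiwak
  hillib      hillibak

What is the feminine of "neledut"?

goneledut

"neledut" has last vowel 'u'. The stems whose last vowel is 'u' (zibuz → gozibuz, dekuh → godekuh, pevuz → gopevuz) add the prefix go-.
So neledut → goneledut.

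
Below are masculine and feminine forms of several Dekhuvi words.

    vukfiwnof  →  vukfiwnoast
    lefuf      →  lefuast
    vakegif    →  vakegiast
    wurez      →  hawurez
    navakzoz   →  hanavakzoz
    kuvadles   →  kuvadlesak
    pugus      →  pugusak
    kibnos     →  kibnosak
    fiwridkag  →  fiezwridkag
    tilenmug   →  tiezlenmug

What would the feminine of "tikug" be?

vukfiwnof and navakzoz both have last vowel 'o' yet inflect differently (vukfiwnoast, hanavakzoz), so the last vowel is not what conditions the rule; the final letter is.
"tikug" ends in -g. The stems ending in -g (fiwridkag → fiezwridkag, tilenmug → tiezlenmug) insert -ez- after the first vowel.
So tikug → tiezkug.

tiezkug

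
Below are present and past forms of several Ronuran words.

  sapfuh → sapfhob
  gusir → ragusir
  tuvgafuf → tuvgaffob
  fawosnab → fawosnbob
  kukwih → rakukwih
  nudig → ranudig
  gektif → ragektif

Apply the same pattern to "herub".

kukwih and sapfuh both end in -h yet inflect differently (rakukwih, sapfhob), so the final letter is not what conditions the rule; the last vowel is.
"herub" has last vowel 'u'. The stems whose last vowel is 'u' (sapfuh → sapfhob, tuvgafuf → tuvgaffob) delete the last vowel and add -ob.
The other pattern: stems whose last vowel is 'i' add the prefix ra-.
So herub → herbob.

herbob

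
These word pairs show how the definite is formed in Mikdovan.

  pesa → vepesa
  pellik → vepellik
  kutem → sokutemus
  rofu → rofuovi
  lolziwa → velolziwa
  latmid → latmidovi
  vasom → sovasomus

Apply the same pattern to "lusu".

lusuovi

pellik and latmid both have last vowel 'i' yet inflect differently (vepellik, latmidovi), so the last vowel is not what conditions the rule; the final letter is.
"lusu" ends in -u. The one such stem in the data (rofu → rofuovi) adds -ovi, so the same rule applies.
The other patterns: stems ending in -a or -k add the prefix ve-; stems ending in -m add so- … -us around the stem.
So lusu → lusuovi.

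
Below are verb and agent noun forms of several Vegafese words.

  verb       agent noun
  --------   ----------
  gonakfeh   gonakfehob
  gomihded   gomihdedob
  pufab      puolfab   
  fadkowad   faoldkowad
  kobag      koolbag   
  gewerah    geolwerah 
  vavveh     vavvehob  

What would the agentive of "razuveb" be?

"razuveb" has last vowel 'e'. The stems whose last vowel is 'e' (gomihded → gomihdedob, gonakfeh → gonakfehob, vavveh → vavvehob) add -ob.
So razuveb → razuvebob.

razuvebob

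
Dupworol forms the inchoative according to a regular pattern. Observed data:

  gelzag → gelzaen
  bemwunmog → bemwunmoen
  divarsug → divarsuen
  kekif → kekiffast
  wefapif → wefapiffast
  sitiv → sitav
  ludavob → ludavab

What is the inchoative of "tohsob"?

tohsab

"tohsob" ends in -b. The one such stem in the data (ludavob → ludavab) changes the last vowel to 'a' (as does sitiv), so the same rule applies.
So tohsob → tohsab.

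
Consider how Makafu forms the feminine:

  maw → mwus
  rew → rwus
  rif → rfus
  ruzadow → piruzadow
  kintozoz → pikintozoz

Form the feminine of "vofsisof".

rew and ruzadow both end in -w yet inflect differently (rwus, piruzadow), so the final letter is not what conditions the rule; the number of vowels is.
"vofsisof" has 3 vowels. The stems with 3 vowels (kintozoz → pikintozoz, ruzadow → piruzadow) add the prefix pi-.
So vofsisof → pivofsisof.

pivofsisof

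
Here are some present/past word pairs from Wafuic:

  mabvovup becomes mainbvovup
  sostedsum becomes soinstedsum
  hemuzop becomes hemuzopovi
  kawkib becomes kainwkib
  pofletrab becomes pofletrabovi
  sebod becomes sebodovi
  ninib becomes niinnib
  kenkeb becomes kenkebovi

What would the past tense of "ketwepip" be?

kawkib and pofletrab both end in -b yet inflect differently (kainwkib, pofletrabovi), so the final letter is not what conditions the rule; the last vowel is.
"ketwepip" has last vowel 'i'. The stems whose last vowel is 'i' (kawkib → kainwkib, ninib → niinnib) insert -in- after the first vowel.
The other pattern: stems whose last vowel is 'a', 'e' or 'o' add -ovi.
So ketwepip → keintwepip.

keintwepip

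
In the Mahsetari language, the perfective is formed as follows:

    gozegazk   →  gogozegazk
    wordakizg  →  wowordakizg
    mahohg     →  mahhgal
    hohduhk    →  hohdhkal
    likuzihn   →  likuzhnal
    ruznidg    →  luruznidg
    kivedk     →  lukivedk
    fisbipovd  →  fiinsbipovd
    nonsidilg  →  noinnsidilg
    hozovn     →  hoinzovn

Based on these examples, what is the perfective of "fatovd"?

wordakizg and mahohg both end in -g yet inflect differently (wowordakizg, mahhgal), so the final letter is not what conditions the rule; the second-to-last letter is.
"fatovd" has second-to-last letter 'v'. The stems whose second-to-last letter is 'v' (fisbipovd → fiinsbipovd, hozovn → hoinzovn) insert -in- after the first vowel.
The other patterns: stems whose second-to-last letter is 'z' repeat the first consonant+vowel as a prefix; stems whose second-to-last letter is 'h' delete the last vowel and add -al; stems whose second-to-last letter is 'd' add the prefix lu-.
So fatovd → faintovd.

faintovd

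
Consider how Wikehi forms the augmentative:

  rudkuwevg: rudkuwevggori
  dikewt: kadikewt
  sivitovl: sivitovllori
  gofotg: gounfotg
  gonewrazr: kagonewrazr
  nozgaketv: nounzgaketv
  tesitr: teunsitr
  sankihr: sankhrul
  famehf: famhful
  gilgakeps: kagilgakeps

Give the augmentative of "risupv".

karisupv

tesitr and sankihr both end in -r yet inflect differently (teunsitr, sankhrul), so the final letter is not what conditions the rule; the second-to-last letter is.
"risupv" has second-to-last letter 'p'. The one such stem in the data (gilgakeps → kagilgakeps) adds the prefix ka-, so the same rule applies.
So risupv → karisupv.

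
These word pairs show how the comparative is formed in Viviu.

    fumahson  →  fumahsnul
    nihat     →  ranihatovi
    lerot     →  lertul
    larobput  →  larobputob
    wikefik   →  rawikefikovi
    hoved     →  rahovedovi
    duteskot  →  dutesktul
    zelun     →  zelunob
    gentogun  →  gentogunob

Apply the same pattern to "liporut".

duteskot and larobput both end in -t yet inflect differently (dutesktul, larobputob), so the final letter is not what conditions the rule; the last vowel is.
"liporut" has last vowel 'u'. The stems whose last vowel is 'u' (larobput → larobputob, zelun → zelunob, gentogun → gentogunob) add -ob.
The other patterns: stems whose last vowel is 'o' delete the last vowel and add -ul; stems whose last vowel is 'a', 'e' or 'i' add ra- … -ovi around the stem.
So liporut → liporutob.

liporutob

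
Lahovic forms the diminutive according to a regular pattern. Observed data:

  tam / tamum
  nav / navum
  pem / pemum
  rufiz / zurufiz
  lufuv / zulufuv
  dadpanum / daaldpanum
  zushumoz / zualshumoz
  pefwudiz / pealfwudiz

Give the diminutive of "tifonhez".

nav and lufuv both end in -v yet inflect differently (navum, zulufuv), so the final letter is not what conditions the rule; the number of vowels is.
"tifonhez" has 3 vowels. The stems with 3 vowels (dadpanum → daaldpanum, zushumoz → zualshumoz, pefwudiz → pealfwudiz) insert -al- after the first vowel.
So tifonhez → tialfonhez.

tialfonhez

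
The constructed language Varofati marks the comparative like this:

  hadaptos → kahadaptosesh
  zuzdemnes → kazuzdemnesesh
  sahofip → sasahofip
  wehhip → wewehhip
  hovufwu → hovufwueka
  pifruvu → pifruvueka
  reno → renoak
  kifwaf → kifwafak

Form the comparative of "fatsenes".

hadaptos and reno both have last vowel 'o' yet inflect differently (kahadaptosesh, renoak), so the last vowel is not what conditions the rule; the final letter is.
"fatsenes" ends in -s. The stems ending in -s (hadaptos → kahadaptosesh, zuzdemnes → kazuzdemnesesh) add ka- … -esh around the stem.
So fatsenes → kafatsenesesh.

kafatsenesesh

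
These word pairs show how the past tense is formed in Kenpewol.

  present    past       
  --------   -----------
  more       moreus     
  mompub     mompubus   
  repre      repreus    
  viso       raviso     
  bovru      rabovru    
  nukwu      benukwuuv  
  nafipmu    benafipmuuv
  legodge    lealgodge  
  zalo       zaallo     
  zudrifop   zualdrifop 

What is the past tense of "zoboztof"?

bovru and nukwu both end in -u yet inflect differently (rabovru, benukwuuv), so the final letter is not what conditions the rule; the first letter is.
"zoboztof" begins with z-. The stems beginning with z- (zalo → zaallo, zudrifop → zualdrifop) insert -al- after the first vowel.
So zoboztof → zoalboztof.

zoalboztof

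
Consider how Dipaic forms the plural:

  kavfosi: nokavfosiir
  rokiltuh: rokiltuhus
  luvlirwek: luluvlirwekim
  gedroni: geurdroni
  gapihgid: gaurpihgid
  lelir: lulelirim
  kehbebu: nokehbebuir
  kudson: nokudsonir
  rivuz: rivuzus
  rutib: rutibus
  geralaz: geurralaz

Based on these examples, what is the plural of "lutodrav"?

kavfosi and gedroni both end in -i yet inflect differently (nokavfosiir, geurdroni), so the final letter is not what conditions the rule; the first letter is.
"lutodrav" begins with l-. The stems beginning with l- (lelir → lulelirim, luvlirwek → luluvlirwekim) add lu- … -im around the stem.
So lutodrav → lulutodravim.

lulutodravim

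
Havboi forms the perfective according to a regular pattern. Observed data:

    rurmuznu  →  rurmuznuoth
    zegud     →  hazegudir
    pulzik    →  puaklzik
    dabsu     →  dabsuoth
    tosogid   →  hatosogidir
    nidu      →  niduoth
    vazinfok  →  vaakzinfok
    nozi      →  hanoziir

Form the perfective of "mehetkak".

pulzik and nozi both have last vowel 'i' yet inflect differently (puaklzik, hanoziir), so the last vowel is not what conditions the rule; the final letter is.
"mehetkak" ends in -k. The stems ending in -k (pulzik → puaklzik, vazinfok → vaakzinfok) insert -ak- after the first vowel.
The other patterns: stems ending in -u add -oth; stems ending in -d or -i add ha- … -ir around the stem.
So mehetkak → meakhetkak.

meakhetkak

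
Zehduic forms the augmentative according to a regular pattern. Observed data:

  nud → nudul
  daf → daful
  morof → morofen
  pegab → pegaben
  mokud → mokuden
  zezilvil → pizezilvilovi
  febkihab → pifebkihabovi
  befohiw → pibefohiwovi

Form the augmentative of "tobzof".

tobzofen

daf and morof both end in -f yet inflect differently (daful, morofen), so the final letter is not what conditions the rule; the number of vowels is.
"tobzof" has 2 vowels. The stems with 2 vowels (morof → morofen, pegab → pegaben, mokud → mokuden) add -en.
So tobzof → tobzofen.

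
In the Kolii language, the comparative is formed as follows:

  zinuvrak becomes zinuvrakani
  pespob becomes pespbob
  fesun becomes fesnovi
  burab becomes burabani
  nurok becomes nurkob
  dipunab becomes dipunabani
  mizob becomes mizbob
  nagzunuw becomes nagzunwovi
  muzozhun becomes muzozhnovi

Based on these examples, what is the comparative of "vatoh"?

dipunab and mizob both end in -b yet inflect differently (dipunabani, mizbob), so the final letter is not what conditions the rule; the last vowel is.
"vatoh" has last vowel 'o'. The stems whose last vowel is 'o' (mizob → mizbob, nurok → nurkob, pespob → pespbob) delete the last vowel and add -ob.
So vatoh → vathob.

vathob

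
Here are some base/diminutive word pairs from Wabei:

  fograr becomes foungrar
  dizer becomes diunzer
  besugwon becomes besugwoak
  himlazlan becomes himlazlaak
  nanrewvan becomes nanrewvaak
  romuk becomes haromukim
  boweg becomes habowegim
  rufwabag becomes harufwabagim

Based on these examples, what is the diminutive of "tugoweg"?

"tugoweg" ends in -g. The stems ending in -g (boweg → habowegim, rufwabag → harufwabagim) add ha- … -im around the stem.
The other patterns: stems ending in -r insert -un- after the first vowel; stems ending in -n drop the final letter and add -ak.
So tugoweg → hatugowegim.

hatugowegim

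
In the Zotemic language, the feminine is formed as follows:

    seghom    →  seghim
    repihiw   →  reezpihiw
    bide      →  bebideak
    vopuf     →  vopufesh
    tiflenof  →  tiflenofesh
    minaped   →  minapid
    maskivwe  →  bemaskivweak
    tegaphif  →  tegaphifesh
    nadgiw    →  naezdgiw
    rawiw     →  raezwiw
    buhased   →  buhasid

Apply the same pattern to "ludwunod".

rawiw and tegaphif both have last vowel 'i' yet inflect differently (raezwiw, tegaphifesh), so the last vowel is not what conditions the rule; the final letter is.
"ludwunod" ends in -d. The stems ending in -d (buhased → buhasid, minaped → minapid) change the last vowel to 'i'.
So ludwunod → ludwunid.

ludwunid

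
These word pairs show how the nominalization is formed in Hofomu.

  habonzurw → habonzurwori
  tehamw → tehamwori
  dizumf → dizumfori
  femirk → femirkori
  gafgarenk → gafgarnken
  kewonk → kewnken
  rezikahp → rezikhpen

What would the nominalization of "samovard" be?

samovardori

gafgarenk and femirk both end in -k yet inflect differently (gafgarnken, femirkori), so the final letter is not what conditions the rule; the second-to-last letter is.
"samovard" has second-to-last letter 'r'. The stems whose second-to-last letter is 'r' (habonzurw → habonzurwori, femirk → femirkori) add -ori.
The other pattern: stems whose second-to-last letter is 'h' or 'n' delete the last vowel and add -en.
So samovard → samovardori.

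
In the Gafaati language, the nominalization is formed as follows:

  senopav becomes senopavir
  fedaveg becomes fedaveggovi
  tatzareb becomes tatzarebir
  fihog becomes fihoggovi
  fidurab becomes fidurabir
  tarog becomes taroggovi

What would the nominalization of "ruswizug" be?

tatzareb and fedaveg both have last vowel 'e' yet inflect differently (tatzarebir, fedaveggovi), so the last vowel is not what conditions the rule; the final letter is.
"ruswizug" ends in -g. The stems ending in -g (fedaveg → fedaveggovi, tarog → taroggovi, fihog → fihoggovi) double the final consonant and add -ovi.
The other pattern: stems ending in -b or -v add -ir.
So ruswizug → ruswizuggovi.

ruswizuggovi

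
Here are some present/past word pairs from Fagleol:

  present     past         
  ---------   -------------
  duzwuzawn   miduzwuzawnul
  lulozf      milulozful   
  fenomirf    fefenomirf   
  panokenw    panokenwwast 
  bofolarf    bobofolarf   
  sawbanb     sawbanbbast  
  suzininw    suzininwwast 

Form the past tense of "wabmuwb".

miwabmuwbul

bofolarf and lulozf both end in -f yet inflect differently (bobofolarf, milulozful), so the final letter is not what conditions the rule; the second-to-last letter is.
"wabmuwb" has second-to-last letter 'w'. The one such stem in the data (duzwuzawn → miduzwuzawnul) adds mi- … -ul around the stem, so the same rule applies.
The other patterns: stems whose second-to-last letter is 'r' repeat the first consonant+vowel as a prefix; stems whose second-to-last letter is 'n' double the final consonant and add -ast.
So wabmuwb → miwabmuwbul.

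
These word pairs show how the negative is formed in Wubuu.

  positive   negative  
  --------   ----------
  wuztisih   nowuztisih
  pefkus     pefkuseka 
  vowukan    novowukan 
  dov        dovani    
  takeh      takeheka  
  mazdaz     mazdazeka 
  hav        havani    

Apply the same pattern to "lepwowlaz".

nolepwowlaz

"lepwowlaz" has 3 vowels. The stems with 3 vowels (wuztisih → nowuztisih, vowukan → novowukan) add the prefix no-.
The other patterns: stems with 1 vowel add -ani; stems with 2 vowels add -eka.
So lepwowlaz → nolepwowlaz.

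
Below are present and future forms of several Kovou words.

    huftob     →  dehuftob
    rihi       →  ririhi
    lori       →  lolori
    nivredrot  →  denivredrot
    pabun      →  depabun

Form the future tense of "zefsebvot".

dezefsebvot

huftob and rihi both have 2 vowels yet inflect differently (dehuftob, ririhi), so the number of vowels is not what conditions the rule; whether the stem ends in a vowel or a consonant is.
"zefsebvot" ends in a consonant. The stems ending in a consonant (nivredrot → denivredrot, huftob → dehuftob, pabun → depabun) add the prefix de-.
So zefsebvot → dezefsebvot.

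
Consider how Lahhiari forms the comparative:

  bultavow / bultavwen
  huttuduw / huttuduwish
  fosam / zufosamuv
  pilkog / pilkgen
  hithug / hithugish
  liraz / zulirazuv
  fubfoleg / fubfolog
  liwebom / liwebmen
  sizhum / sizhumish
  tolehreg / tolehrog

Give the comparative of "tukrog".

tukrgen

sizhum and liwebom both end in -m yet inflect differently (sizhumish, liwebmen), so the final letter is not what conditions the rule; the last vowel is.
"tukrog" has last vowel 'o'. The stems whose last vowel is 'o' (liwebom → liwebmen, bultavow → bultavwen, pilkog → pilkgen) delete the last vowel and add -en.
The other patterns: stems whose last vowel is 'u' add -ish; stems whose last vowel is 'a' add zu- … -uv around the stem; stems whose last vowel is 'e' change the last vowel to 'o'.
So tukrog → tukrgen.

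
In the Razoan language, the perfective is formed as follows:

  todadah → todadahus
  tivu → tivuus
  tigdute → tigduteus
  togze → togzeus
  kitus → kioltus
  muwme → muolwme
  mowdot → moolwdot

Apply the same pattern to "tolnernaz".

tolnernazus

tigdute and muwme both end in -e yet inflect differently (tigduteus, muolwme), so the final letter is not what conditions the rule; the first letter is.
"tolnernaz" begins with t-. The stems beginning with t- (todadah → todadahus, tivu → tivuus, tigdute → tigduteus) add -us.
The other pattern: stems beginning with k- or m- insert -ol- after the first vowel.
So tolnernaz → tolnernazus.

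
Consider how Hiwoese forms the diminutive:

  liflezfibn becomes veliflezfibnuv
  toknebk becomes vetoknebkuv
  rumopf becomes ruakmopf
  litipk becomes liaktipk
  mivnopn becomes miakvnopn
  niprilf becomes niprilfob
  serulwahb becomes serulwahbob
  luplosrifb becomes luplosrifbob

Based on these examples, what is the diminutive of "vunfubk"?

toknebk and litipk both end in -k yet inflect differently (vetoknebkuv, liaktipk), so the final letter is not what conditions the rule; the second-to-last letter is.
"vunfubk" has second-to-last letter 'b'. The stems whose second-to-last letter is 'b' (liflezfibn → veliflezfibnuv, toknebk → vetoknebkuv) add ve- … -uv around the stem.
The other patterns: stems whose second-to-last letter is 'p' insert -ak- after the first vowel; stems whose second-to-last letter is 'f', 'h' or 'l' add -ob.
So vunfubk → vevunfubkuv.

vevunfubkuv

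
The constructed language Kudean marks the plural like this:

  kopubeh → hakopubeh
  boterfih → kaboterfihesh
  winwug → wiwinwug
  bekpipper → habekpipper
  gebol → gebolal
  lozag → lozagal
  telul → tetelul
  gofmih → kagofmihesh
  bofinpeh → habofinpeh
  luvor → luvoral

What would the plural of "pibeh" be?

gofmih and kopubeh both end in -h yet inflect differently (kagofmihesh, hakopubeh), so the final letter is not what conditions the rule; the last vowel is.
"pibeh" has last vowel 'e'. The stems whose last vowel is 'e' (bekpipper → habekpipper, kopubeh → hakopubeh, bofinpeh → habofinpeh) add the prefix ha-.
So pibeh → hapibeh.

hapibeh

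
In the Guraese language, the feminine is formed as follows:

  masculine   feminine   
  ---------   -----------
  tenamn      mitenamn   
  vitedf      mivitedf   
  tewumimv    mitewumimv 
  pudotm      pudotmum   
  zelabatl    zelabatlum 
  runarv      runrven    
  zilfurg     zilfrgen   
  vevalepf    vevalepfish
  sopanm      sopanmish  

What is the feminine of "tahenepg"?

tahenepgish

"tahenepg" has second-to-last letter 'p'. The one such stem in the data (vevalepf → vevalepfish) adds -ish, so the same rule applies.
So tahenepg → tahenepgish.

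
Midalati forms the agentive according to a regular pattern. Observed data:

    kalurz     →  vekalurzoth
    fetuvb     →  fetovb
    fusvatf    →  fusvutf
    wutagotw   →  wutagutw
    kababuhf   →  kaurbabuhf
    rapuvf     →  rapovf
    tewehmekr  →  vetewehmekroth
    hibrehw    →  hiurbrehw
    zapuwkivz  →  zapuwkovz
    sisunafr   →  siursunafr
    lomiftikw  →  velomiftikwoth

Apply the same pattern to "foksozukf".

rapuvf and kababuhf both end in -f yet inflect differently (rapovf, kaurbabuhf), so the final letter is not what conditions the rule; the second-to-last letter is.
"foksozukf" has second-to-last letter 'k'. The stems whose second-to-last letter is 'k' (tewehmekr → vetewehmekroth, lomiftikw → velomiftikwoth) add ve- … -oth around the stem.
So foksozukf → vefoksozukfoth.

vefoksozukfoth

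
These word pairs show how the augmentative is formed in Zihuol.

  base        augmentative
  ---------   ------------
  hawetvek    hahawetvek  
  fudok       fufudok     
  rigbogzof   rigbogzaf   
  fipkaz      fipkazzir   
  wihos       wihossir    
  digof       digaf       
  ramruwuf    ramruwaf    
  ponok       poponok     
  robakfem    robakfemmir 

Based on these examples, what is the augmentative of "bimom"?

bimommir

fudok and rigbogzof both have last vowel 'o' yet inflect differently (fufudok, rigbogzaf), so the last vowel is not what conditions the rule; the final letter is.
"bimom" ends in -m. The one such stem in the data (robakfem → robakfemmir) doubles the final consonant and adds -ir (as do fipkaz, wihos), so the same rule applies.
The other patterns: stems ending in -k repeat the first consonant+vowel as a prefix; stems ending in -f change the last vowel to 'a'.
So bimom → bimommir.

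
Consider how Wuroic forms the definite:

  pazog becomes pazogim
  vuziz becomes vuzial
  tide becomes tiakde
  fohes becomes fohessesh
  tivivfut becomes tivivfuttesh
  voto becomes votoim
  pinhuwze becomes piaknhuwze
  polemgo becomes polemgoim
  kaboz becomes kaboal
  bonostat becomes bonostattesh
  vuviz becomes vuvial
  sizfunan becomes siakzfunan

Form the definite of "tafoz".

tafoal

"tafoz" ends in -z. The stems ending in -z (kaboz → kaboal, vuziz → vuzial, vuviz → vuvial) drop the final letter and add -al.
The other patterns: stems ending in -e or -n insert -ak- after the first vowel; stems ending in -g or -o add -im; stems ending in -s or -t double the final consonant and add -esh.
So tafoz → tafoal.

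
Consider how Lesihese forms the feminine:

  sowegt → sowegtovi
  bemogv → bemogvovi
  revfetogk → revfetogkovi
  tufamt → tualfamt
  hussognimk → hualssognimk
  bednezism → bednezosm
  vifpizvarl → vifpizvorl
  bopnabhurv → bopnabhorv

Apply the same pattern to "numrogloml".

sowegt and tufamt both end in -t yet inflect differently (sowegtovi, tualfamt), so the final letter is not what conditions the rule; the second-to-last letter is.
"numrogloml" has second-to-last letter 'm'. The stems whose second-to-last letter is 'm' (tufamt → tualfamt, hussognimk → hualssognimk) insert -al- after the first vowel.
The other patterns: stems whose second-to-last letter is 'g' add -ovi; stems whose second-to-last letter is 'r' or 's' change the last vowel to 'o'.
So numrogloml → nualmrogloml.

nualmrogloml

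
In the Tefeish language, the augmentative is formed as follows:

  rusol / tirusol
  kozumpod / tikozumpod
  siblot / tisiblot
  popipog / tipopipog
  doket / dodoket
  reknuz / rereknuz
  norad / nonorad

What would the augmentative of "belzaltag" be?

bebelzaltag

"belzaltag" has last vowel 'a'. The one such stem in the data (norad → nonorad) repeats the first consonant+vowel as a prefix (as do doket, reknuz), so the same rule applies.
The other pattern: stems whose last vowel is 'o' add the prefix ti-.
So belzaltag → bebelzaltag.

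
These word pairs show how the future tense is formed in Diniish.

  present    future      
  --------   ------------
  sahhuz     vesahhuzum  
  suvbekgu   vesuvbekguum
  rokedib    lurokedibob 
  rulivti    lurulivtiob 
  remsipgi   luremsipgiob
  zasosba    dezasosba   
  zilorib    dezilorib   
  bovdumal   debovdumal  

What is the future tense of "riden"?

luridenob

rokedib and zilorib both end in -b yet inflect differently (lurokedibob, dezilorib), so the final letter is not what conditions the rule; the first letter is.
"riden" begins with r-. The stems beginning with r- (rokedib → lurokedibob, rulivti → lurulivtiob, remsipgi → luremsipgiob) add lu- … -ob around the stem.
The other patterns: stems beginning with s- add ve- … -um around the stem; stems beginning with b- or z- add the prefix de-.
So riden → luridenob.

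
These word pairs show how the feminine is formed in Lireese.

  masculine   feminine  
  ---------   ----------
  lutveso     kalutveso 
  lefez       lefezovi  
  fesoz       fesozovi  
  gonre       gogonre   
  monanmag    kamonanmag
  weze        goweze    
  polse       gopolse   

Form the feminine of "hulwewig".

"hulwewig" ends in -g. The one such stem in the data (monanmag → kamonanmag) adds the prefix ka-, so the same rule applies.
The other patterns: stems ending in -z add -ovi; stems ending in -e add the prefix go-.
So hulwewig → kahulwewig.

kahulwewig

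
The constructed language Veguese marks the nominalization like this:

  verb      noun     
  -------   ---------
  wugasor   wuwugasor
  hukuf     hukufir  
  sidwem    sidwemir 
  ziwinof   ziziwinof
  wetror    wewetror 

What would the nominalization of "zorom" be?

zozorom

"zorom" has last vowel 'o'. The stems whose last vowel is 'o' (wetror → wewetror, wugasor → wuwugasor, ziwinof → ziziwinof) repeat the first consonant+vowel as a prefix.
So zorom → zozorom.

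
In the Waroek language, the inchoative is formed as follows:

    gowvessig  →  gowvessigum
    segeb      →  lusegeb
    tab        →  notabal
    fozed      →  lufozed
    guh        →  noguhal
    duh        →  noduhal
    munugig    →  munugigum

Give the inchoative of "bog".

tab and segeb both end in -b yet inflect differently (notabal, lusegeb), so the final letter is not what conditions the rule; the number of vowels is.
"bog" has 1 vowel. The stems with 1 vowel (guh → noguhal, duh → noduhal, tab → notabal) add no- … -al around the stem.
The other patterns: stems with 2 vowels add the prefix lu-; stems with 3 vowels add -um.
So bog → nobogal.

nobogal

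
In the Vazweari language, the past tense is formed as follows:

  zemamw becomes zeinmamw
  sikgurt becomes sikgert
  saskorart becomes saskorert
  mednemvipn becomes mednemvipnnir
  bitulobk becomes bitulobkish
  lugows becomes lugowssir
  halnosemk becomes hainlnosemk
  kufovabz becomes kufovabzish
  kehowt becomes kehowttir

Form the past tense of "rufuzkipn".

rufuzkipnnir

"rufuzkipn" has second-to-last letter 'p'. The one such stem in the data (mednemvipn → mednemvipnnir) doubles the final consonant and adds -ir (as do kehowt, lugows), so the same rule applies.
The other patterns: stems whose second-to-last letter is 'b' add -ish; stems whose second-to-last letter is 'r' change the last vowel to 'e'; stems whose second-to-last letter is 'm' insert -in- after the first vowel.
So rufuzkipn → rufuzkipnnir.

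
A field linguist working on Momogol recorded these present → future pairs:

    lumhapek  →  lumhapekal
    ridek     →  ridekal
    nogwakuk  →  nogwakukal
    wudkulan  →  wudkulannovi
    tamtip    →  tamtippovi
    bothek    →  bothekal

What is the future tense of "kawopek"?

kawopekal

nogwakuk and wudkulan both have 3 vowels yet inflect differently (nogwakukal, wudkulannovi), so the number of vowels is not what conditions the rule; the final letter is.
"kawopek" ends in -k. The stems ending in -k (ridek → ridekal, bothek → bothekal, nogwakuk → nogwakukal) add -al.
The other pattern: stems ending in -n or -p double the final consonant and add -ovi.
So kawopek → kawopekal.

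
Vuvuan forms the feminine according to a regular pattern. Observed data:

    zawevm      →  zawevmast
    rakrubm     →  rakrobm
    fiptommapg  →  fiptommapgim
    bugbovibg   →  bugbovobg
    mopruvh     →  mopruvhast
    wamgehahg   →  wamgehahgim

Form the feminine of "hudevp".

hudevpast

"hudevp" has second-to-last letter 'v'. The stems whose second-to-last letter is 'v' (mopruvh → mopruvhast, zawevm → zawevmast) add -ast.
The other patterns: stems whose second-to-last letter is 'b' change the last vowel to 'o'; stems whose second-to-last letter is 'h' or 'p' add -im.
So hudevp → hudevpast.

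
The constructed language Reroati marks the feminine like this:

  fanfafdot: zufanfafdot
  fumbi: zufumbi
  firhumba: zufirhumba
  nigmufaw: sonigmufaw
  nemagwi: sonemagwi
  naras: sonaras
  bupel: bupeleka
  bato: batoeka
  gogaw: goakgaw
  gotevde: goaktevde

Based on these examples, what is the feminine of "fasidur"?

fumbi and nemagwi both end in -i yet inflect differently (zufumbi, sonemagwi), so the final letter is not what conditions the rule; the first letter is.
"fasidur" begins with f-. The stems beginning with f- (fanfafdot → zufanfafdot, fumbi → zufumbi, firhumba → zufirhumba) add the prefix zu-.
So fasidur → zufasidur.

zufasidur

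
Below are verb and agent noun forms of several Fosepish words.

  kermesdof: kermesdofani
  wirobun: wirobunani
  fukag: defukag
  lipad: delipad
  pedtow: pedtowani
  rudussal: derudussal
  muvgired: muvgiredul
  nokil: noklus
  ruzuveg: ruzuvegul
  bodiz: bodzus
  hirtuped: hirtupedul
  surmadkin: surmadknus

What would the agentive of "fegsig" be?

fegsgus

ruzuveg and fukag both end in -g yet inflect differently (ruzuvegul, defukag), so the final letter is not what conditions the rule; the last vowel is.
"fegsig" has last vowel 'i'. The stems whose last vowel is 'i' (bodiz → bodzus, surmadkin → surmadknus, nokil → noklus) delete the last vowel and add -us.
The other patterns: stems whose last vowel is 'e' add -ul; stems whose last vowel is 'o' or 'u' add -ani; stems whose last vowel is 'a' add the prefix de-.
So fegsig → fegsgus.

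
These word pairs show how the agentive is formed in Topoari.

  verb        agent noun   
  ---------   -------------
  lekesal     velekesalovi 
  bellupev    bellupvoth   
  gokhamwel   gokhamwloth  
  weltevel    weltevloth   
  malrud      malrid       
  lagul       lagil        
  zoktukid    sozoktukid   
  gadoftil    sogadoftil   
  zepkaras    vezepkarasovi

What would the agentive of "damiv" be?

sodamiv

malrud and zoktukid both end in -d yet inflect differently (malrid, sozoktukid), so the final letter is not what conditions the rule; the last vowel is.
"damiv" has last vowel 'i'. The stems whose last vowel is 'i' (zoktukid → sozoktukid, gadoftil → sogadoftil) add the prefix so-.
So damiv → sodamiv.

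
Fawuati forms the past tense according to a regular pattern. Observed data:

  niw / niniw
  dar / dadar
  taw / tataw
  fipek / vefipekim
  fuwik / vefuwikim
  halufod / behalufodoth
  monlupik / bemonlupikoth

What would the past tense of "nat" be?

nanat

fipek and monlupik both end in -k yet inflect differently (vefipekim, bemonlupikoth), so the final letter is not what conditions the rule; the number of vowels is.
"nat" has 1 vowel. The stems with 1 vowel (niw → niniw, dar → dadar, taw → tataw) repeat the first consonant+vowel as a prefix.
So nat → nanat.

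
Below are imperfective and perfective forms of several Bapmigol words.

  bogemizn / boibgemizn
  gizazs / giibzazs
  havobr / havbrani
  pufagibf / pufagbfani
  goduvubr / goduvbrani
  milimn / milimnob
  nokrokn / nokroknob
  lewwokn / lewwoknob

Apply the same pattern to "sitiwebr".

sitiwbrani

bogemizn and milimn both end in -n yet inflect differently (boibgemizn, milimnob), so the final letter is not what conditions the rule; the second-to-last letter is.
"sitiwebr" has second-to-last letter 'b'. The stems whose second-to-last letter is 'b' (havobr → havbrani, pufagibf → pufagbfani, goduvubr → goduvbrani) delete the last vowel and add -ani.
The other patterns: stems whose second-to-last letter is 'z' insert -ib- after the first vowel; stems whose second-to-last letter is 'k' or 'm' add -ob.
So sitiwebr → sitiwbrani.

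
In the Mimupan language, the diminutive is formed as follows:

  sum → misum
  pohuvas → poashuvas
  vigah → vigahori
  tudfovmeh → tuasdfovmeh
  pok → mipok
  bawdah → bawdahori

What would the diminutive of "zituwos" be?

ziastuwos

"zituwos" has 3 vowels. The stems with 3 vowels (tudfovmeh → tuasdfovmeh, pohuvas → poashuvas) insert -as- after the first vowel.
The other patterns: stems with 1 vowel add the prefix mi-; stems with 2 vowels add -ori.
So zituwos → ziastuwos.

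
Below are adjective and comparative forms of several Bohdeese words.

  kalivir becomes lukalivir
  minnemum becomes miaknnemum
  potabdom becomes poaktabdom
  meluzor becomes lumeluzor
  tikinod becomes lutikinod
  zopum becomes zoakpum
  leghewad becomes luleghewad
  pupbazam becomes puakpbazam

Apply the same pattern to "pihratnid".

pupbazam and leghewad both have last vowel 'a' yet inflect differently (puakpbazam, luleghewad), so the last vowel is not what conditions the rule; the final letter is.
"pihratnid" ends in -d. The stems ending in -d (leghewad → luleghewad, tikinod → lutikinod) add the prefix lu-.
The other pattern: stems ending in -m insert -ak- after the first vowel.
So pihratnid → lupihratnid.

lupihratnid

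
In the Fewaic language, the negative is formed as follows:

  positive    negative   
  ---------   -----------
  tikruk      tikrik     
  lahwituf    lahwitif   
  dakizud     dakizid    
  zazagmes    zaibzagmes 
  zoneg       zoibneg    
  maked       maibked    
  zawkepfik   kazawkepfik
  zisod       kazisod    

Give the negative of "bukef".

dakizud and maked both end in -d yet inflect differently (dakizid, maibked), so the final letter is not what conditions the rule; the last vowel is.
"bukef" has last vowel 'e'. The stems whose last vowel is 'e' (zazagmes → zaibzagmes, zoneg → zoibneg, maked → maibked) insert -ib- after the first vowel.
The other patterns: stems whose last vowel is 'u' change the last vowel to 'i'; stems whose last vowel is 'i' or 'o' add the prefix ka-.
So bukef → buibkef.

buibkef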